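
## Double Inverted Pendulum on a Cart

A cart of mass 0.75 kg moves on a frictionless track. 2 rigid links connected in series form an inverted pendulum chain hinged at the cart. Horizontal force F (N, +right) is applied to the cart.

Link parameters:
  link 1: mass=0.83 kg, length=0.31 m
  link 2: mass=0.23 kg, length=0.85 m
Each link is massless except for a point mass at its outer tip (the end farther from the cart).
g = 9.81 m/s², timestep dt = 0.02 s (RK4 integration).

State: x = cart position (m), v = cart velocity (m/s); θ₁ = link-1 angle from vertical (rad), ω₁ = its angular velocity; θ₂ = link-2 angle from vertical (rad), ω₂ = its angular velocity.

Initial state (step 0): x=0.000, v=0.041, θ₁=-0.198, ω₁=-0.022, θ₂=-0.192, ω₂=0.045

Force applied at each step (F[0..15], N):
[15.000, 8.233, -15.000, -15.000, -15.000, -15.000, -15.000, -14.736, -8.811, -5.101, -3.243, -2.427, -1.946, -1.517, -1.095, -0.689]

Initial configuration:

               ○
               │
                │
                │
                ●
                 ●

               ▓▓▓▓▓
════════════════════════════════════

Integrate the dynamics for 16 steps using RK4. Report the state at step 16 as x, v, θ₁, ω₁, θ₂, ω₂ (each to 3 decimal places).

Answer: x=-0.190, v=-1.228, θ₁=-0.082, ω₁=1.134, θ₂=-0.090, ω₂=0.515

Derivation:
apply F[0]=+15.000 → step 1: x=0.005, v=0.470, θ₁=-0.213, ω₁=-1.505, θ₂=-0.191, ω₂=0.047
apply F[1]=+8.233 → step 2: x=0.017, v=0.724, θ₁=-0.253, ω₁=-2.453, θ₂=-0.190, ω₂=0.053
apply F[2]=-15.000 → step 3: x=0.028, v=0.418, θ₁=-0.294, ω₁=-1.693, θ₂=-0.189, ω₂=0.085
apply F[3]=-15.000 → step 4: x=0.034, v=0.130, θ₁=-0.321, ω₁=-1.029, θ₂=-0.187, ω₂=0.132
apply F[4]=-15.000 → step 5: x=0.034, v=-0.146, θ₁=-0.336, ω₁=-0.424, θ₂=-0.183, ω₂=0.190
apply F[5]=-15.000 → step 6: x=0.028, v=-0.418, θ₁=-0.338, ω₁=0.156, θ₂=-0.179, ω₂=0.254
apply F[6]=-15.000 → step 7: x=0.017, v=-0.692, θ₁=-0.329, ω₁=0.745, θ₂=-0.173, ω₂=0.319
apply F[7]=-14.736 → step 8: x=0.000, v=-0.968, θ₁=-0.308, ω₁=1.355, θ₂=-0.166, ω₂=0.378
apply F[8]=-8.811 → step 9: x=-0.020, v=-1.115, θ₁=-0.279, ω₁=1.600, θ₂=-0.158, ω₂=0.421
apply F[9]=-5.101 → step 10: x=-0.043, v=-1.181, θ₁=-0.247, ω₁=1.625, θ₂=-0.149, ω₂=0.452
apply F[10]=-3.243 → step 11: x=-0.067, v=-1.209, θ₁=-0.215, ω₁=1.555, θ₂=-0.140, ω₂=0.475
apply F[11]=-2.427 → step 12: x=-0.092, v=-1.223, θ₁=-0.185, ω₁=1.464, θ₂=-0.131, ω₂=0.492
apply F[12]=-1.946 → step 13: x=-0.116, v=-1.232, θ₁=-0.157, ω₁=1.376, θ₂=-0.121, ω₂=0.505
apply F[13]=-1.517 → step 14: x=-0.141, v=-1.235, θ₁=-0.130, ω₁=1.292, θ₂=-0.110, ω₂=0.512
apply F[14]=-1.095 → step 15: x=-0.165, v=-1.234, θ₁=-0.105, ω₁=1.212, θ₂=-0.100, ω₂=0.516
apply F[15]=-0.689 → step 16: x=-0.190, v=-1.228, θ₁=-0.082, ω₁=1.134, θ₂=-0.090, ω₂=0.515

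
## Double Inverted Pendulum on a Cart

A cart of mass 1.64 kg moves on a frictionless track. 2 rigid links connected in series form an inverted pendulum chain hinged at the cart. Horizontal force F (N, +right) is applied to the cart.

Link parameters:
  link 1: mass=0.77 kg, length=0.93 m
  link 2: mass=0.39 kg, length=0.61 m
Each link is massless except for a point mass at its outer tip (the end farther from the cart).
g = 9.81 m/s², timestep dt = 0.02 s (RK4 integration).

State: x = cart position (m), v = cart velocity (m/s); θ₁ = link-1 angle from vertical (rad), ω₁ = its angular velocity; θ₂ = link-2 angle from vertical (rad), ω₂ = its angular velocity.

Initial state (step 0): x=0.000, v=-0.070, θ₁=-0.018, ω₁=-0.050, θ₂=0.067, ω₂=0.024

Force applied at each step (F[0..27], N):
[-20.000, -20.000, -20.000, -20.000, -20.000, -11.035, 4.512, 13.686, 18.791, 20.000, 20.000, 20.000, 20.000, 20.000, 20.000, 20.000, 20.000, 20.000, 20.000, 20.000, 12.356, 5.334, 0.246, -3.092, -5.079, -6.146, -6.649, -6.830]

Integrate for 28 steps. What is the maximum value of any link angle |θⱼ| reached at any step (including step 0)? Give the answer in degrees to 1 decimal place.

Answer: 11.2°

Derivation:
apply F[0]=-20.000 → step 1: x=-0.004, v=-0.311, θ₁=-0.017, ω₁=0.197, θ₂=0.068, ω₂=0.066
apply F[1]=-20.000 → step 2: x=-0.012, v=-0.553, θ₁=-0.010, ω₁=0.445, θ₂=0.070, ω₂=0.106
apply F[2]=-20.000 → step 3: x=-0.026, v=-0.797, θ₁=0.001, ω₁=0.698, θ₂=0.072, ω₂=0.141
apply F[3]=-20.000 → step 4: x=-0.044, v=-1.042, θ₁=0.018, ω₁=0.957, θ₂=0.075, ω₂=0.170
apply F[4]=-20.000 → step 5: x=-0.068, v=-1.289, θ₁=0.040, ω₁=1.224, θ₂=0.079, ω₂=0.190
apply F[5]=-11.035 → step 6: x=-0.095, v=-1.429, θ₁=0.066, ω₁=1.383, θ₂=0.083, ω₂=0.201
apply F[6]=+4.512 → step 7: x=-0.123, v=-1.383, θ₁=0.093, ω₁=1.351, θ₂=0.087, ω₂=0.204
apply F[7]=+13.686 → step 8: x=-0.149, v=-1.230, θ₁=0.119, ω₁=1.211, θ₂=0.091, ω₂=0.196
apply F[8]=+18.791 → step 9: x=-0.172, v=-1.019, θ₁=0.141, ω₁=1.017, θ₂=0.095, ω₂=0.178
apply F[9]=+20.000 → step 10: x=-0.190, v=-0.798, θ₁=0.159, ω₁=0.819, θ₂=0.098, ω₂=0.149
apply F[10]=+20.000 → step 11: x=-0.203, v=-0.579, θ₁=0.174, ω₁=0.631, θ₂=0.101, ω₂=0.113
apply F[11]=+20.000 → step 12: x=-0.213, v=-0.364, θ₁=0.185, ω₁=0.450, θ₂=0.102, ω₂=0.070
apply F[12]=+20.000 → step 13: x=-0.218, v=-0.151, θ₁=0.192, ω₁=0.275, θ₂=0.103, ω₂=0.021
apply F[13]=+20.000 → step 14: x=-0.219, v=0.062, θ₁=0.196, ω₁=0.103, θ₂=0.103, ω₂=-0.031
apply F[14]=+20.000 → step 15: x=-0.216, v=0.274, θ₁=0.196, ω₁=-0.068, θ₂=0.102, ω₂=-0.084
apply F[15]=+20.000 → step 16: x=-0.208, v=0.486, θ₁=0.193, ω₁=-0.239, θ₂=0.100, ω₂=-0.138
apply F[16]=+20.000 → step 17: x=-0.196, v=0.699, θ₁=0.186, ω₁=-0.413, θ₂=0.097, ω₂=-0.190
apply F[17]=+20.000 → step 18: x=-0.180, v=0.914, θ₁=0.176, ω₁=-0.591, θ₂=0.092, ω₂=-0.238
apply F[18]=+20.000 → step 19: x=-0.160, v=1.132, θ₁=0.163, ω₁=-0.777, θ₂=0.087, ω₂=-0.282
apply F[19]=+20.000 → step 20: x=-0.135, v=1.352, θ₁=0.145, ω₁=-0.971, θ₂=0.081, ω₂=-0.318
apply F[20]=+12.356 → step 21: x=-0.106, v=1.485, θ₁=0.125, ω₁=-1.078, θ₂=0.074, ω₂=-0.346
apply F[21]=+5.334 → step 22: x=-0.076, v=1.536, θ₁=0.103, ω₁=-1.104, θ₂=0.067, ω₂=-0.365
apply F[22]=+0.246 → step 23: x=-0.046, v=1.527, θ₁=0.081, ω₁=-1.073, θ₂=0.060, ω₂=-0.377
apply F[23]=-3.092 → step 24: x=-0.015, v=1.481, θ₁=0.060, ω₁=-1.007, θ₂=0.052, ω₂=-0.383
apply F[24]=-5.079 → step 25: x=0.013, v=1.413, θ₁=0.041, ω₁=-0.923, θ₂=0.045, ω₂=-0.384
apply F[25]=-6.146 → step 26: x=0.041, v=1.334, θ₁=0.024, ω₁=-0.832, θ₂=0.037, ω₂=-0.380
apply F[26]=-6.649 → step 27: x=0.067, v=1.251, θ₁=0.008, ω₁=-0.741, θ₂=0.029, ω₂=-0.372
apply F[27]=-6.830 → step 28: x=0.091, v=1.168, θ₁=-0.006, ω₁=-0.654, θ₂=0.022, ω₂=-0.360
Max |angle| over trajectory = 0.196 rad = 11.2°.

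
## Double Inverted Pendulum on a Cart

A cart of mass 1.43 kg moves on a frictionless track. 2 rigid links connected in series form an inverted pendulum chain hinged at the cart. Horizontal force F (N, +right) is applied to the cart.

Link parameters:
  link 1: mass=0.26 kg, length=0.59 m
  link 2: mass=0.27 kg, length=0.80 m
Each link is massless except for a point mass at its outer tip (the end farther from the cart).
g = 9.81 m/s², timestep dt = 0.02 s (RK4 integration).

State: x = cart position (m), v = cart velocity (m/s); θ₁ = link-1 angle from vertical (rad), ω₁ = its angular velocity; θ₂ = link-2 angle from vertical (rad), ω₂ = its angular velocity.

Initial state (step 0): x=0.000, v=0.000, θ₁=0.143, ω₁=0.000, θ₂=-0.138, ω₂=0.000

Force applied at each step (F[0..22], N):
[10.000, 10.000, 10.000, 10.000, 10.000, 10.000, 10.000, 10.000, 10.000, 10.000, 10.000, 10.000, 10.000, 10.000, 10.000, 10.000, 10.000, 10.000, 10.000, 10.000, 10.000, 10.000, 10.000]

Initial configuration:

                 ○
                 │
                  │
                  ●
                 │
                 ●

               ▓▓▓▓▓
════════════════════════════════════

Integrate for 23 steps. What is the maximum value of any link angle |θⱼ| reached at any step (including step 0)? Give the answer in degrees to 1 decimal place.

Answer: 45.3°

Derivation:
apply F[0]=+10.000 → step 1: x=0.001, v=0.129, θ₁=0.142, ω₁=-0.078, θ₂=-0.139, ω₂=-0.139
apply F[1]=+10.000 → step 2: x=0.005, v=0.259, θ₁=0.140, ω₁=-0.156, θ₂=-0.144, ω₂=-0.278
apply F[2]=+10.000 → step 3: x=0.012, v=0.389, θ₁=0.136, ω₁=-0.236, θ₂=-0.151, ω₂=-0.418
apply F[3]=+10.000 → step 4: x=0.021, v=0.519, θ₁=0.130, ω₁=-0.320, θ₂=-0.160, ω₂=-0.558
apply F[4]=+10.000 → step 5: x=0.032, v=0.650, θ₁=0.123, ω₁=-0.407, θ₂=-0.173, ω₂=-0.698
apply F[5]=+10.000 → step 6: x=0.047, v=0.782, θ₁=0.114, ω₁=-0.499, θ₂=-0.188, ω₂=-0.838
apply F[6]=+10.000 → step 7: x=0.064, v=0.915, θ₁=0.103, ω₁=-0.597, θ₂=-0.206, ω₂=-0.978
apply F[7]=+10.000 → step 8: x=0.083, v=1.048, θ₁=0.090, ω₁=-0.704, θ₂=-0.227, ω₂=-1.117
apply F[8]=+10.000 → step 9: x=0.106, v=1.183, θ₁=0.075, ω₁=-0.819, θ₂=-0.251, ω₂=-1.255
apply F[9]=+10.000 → step 10: x=0.131, v=1.318, θ₁=0.057, ω₁=-0.946, θ₂=-0.277, ω₂=-1.390
apply F[10]=+10.000 → step 11: x=0.158, v=1.456, θ₁=0.037, ω₁=-1.086, θ₂=-0.307, ω₂=-1.523
apply F[11]=+10.000 → step 12: x=0.189, v=1.594, θ₁=0.014, ω₁=-1.241, θ₂=-0.338, ω₂=-1.650
apply F[12]=+10.000 → step 13: x=0.222, v=1.734, θ₁=-0.013, ω₁=-1.414, θ₂=-0.373, ω₂=-1.771
apply F[13]=+10.000 → step 14: x=0.258, v=1.875, θ₁=-0.043, ω₁=-1.606, θ₂=-0.409, ω₂=-1.883
apply F[14]=+10.000 → step 15: x=0.297, v=2.017, θ₁=-0.077, ω₁=-1.821, θ₂=-0.448, ω₂=-1.983
apply F[15]=+10.000 → step 16: x=0.339, v=2.160, θ₁=-0.116, ω₁=-2.059, θ₂=-0.488, ω₂=-2.070
apply F[16]=+10.000 → step 17: x=0.384, v=2.304, θ₁=-0.160, ω₁=-2.324, θ₂=-0.530, ω₂=-2.138
apply F[17]=+10.000 → step 18: x=0.431, v=2.447, θ₁=-0.209, ω₁=-2.616, θ₂=-0.574, ω₂=-2.186
apply F[18]=+10.000 → step 19: x=0.481, v=2.589, θ₁=-0.264, ω₁=-2.936, θ₂=-0.618, ω₂=-2.210
apply F[19]=+10.000 → step 20: x=0.535, v=2.729, θ₁=-0.327, ω₁=-3.284, θ₂=-0.662, ω₂=-2.207
apply F[20]=+10.000 → step 21: x=0.591, v=2.863, θ₁=-0.396, ω₁=-3.656, θ₂=-0.706, ω₂=-2.175
apply F[21]=+10.000 → step 22: x=0.649, v=2.991, θ₁=-0.473, ω₁=-4.049, θ₂=-0.749, ω₂=-2.117
apply F[22]=+10.000 → step 23: x=0.710, v=3.108, θ₁=-0.558, ω₁=-4.454, θ₂=-0.790, ω₂=-2.036
Max |angle| over trajectory = 0.790 rad = 45.3°.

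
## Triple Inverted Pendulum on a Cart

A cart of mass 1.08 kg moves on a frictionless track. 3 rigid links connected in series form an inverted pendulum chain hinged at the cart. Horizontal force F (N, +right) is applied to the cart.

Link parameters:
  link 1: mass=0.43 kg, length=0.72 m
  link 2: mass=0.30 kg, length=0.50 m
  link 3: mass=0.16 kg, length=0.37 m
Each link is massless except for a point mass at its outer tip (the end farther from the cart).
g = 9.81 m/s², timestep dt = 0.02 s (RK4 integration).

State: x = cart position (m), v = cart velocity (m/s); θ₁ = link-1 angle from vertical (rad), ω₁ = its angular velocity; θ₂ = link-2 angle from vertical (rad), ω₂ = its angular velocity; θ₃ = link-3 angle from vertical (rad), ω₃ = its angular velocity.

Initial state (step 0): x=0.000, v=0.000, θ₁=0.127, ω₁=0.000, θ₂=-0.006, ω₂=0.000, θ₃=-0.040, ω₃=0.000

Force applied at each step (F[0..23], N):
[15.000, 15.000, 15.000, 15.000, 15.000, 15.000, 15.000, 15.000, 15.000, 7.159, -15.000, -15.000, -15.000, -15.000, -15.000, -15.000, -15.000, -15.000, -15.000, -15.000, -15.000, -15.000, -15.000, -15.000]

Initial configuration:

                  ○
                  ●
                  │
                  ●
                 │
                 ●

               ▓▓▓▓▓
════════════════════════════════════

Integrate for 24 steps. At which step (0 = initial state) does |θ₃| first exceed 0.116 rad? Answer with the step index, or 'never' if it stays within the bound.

apply F[0]=+15.000 → step 1: x=0.003, v=0.255, θ₁=0.124, ω₁=-0.274, θ₂=-0.007, ω₂=-0.114, θ₃=-0.040, ω₃=-0.031
apply F[1]=+15.000 → step 2: x=0.010, v=0.511, θ₁=0.116, ω₁=-0.552, θ₂=-0.011, ω₂=-0.223, θ₃=-0.041, ω₃=-0.060
apply F[2]=+15.000 → step 3: x=0.023, v=0.769, θ₁=0.102, ω₁=-0.841, θ₂=-0.016, ω₂=-0.324, θ₃=-0.043, ω₃=-0.085
apply F[3]=+15.000 → step 4: x=0.041, v=1.032, θ₁=0.082, ω₁=-1.146, θ₂=-0.023, ω₂=-0.413, θ₃=-0.045, ω₃=-0.105
apply F[4]=+15.000 → step 5: x=0.064, v=1.299, θ₁=0.056, ω₁=-1.470, θ₂=-0.032, ω₂=-0.484, θ₃=-0.047, ω₃=-0.118
apply F[5]=+15.000 → step 6: x=0.093, v=1.571, θ₁=0.023, ω₁=-1.818, θ₂=-0.043, ω₂=-0.536, θ₃=-0.049, ω₃=-0.126
apply F[6]=+15.000 → step 7: x=0.127, v=1.848, θ₁=-0.017, ω₁=-2.191, θ₂=-0.054, ω₂=-0.565, θ₃=-0.052, ω₃=-0.127
apply F[7]=+15.000 → step 8: x=0.167, v=2.129, θ₁=-0.064, ω₁=-2.589, θ₂=-0.065, ω₂=-0.575, θ₃=-0.054, ω₃=-0.125
apply F[8]=+15.000 → step 9: x=0.212, v=2.411, θ₁=-0.120, ω₁=-3.005, θ₂=-0.077, ω₂=-0.572, θ₃=-0.057, ω₃=-0.121
apply F[9]=+7.159 → step 10: x=0.262, v=2.547, θ₁=-0.183, ω₁=-3.236, θ₂=-0.088, ω₂=-0.564, θ₃=-0.059, ω₃=-0.118
apply F[10]=-15.000 → step 11: x=0.310, v=2.288, θ₁=-0.245, ω₁=-2.961, θ₂=-0.099, ω₂=-0.514, θ₃=-0.061, ω₃=-0.104
apply F[11]=-15.000 → step 12: x=0.354, v=2.040, θ₁=-0.302, ω₁=-2.736, θ₂=-0.108, ω₂=-0.426, θ₃=-0.063, ω₃=-0.082
apply F[12]=-15.000 → step 13: x=0.392, v=1.803, θ₁=-0.354, ω₁=-2.559, θ₂=-0.116, ω₂=-0.298, θ₃=-0.065, ω₃=-0.052
apply F[13]=-15.000 → step 14: x=0.426, v=1.576, θ₁=-0.404, ω₁=-2.428, θ₂=-0.120, ω₂=-0.130, θ₃=-0.065, ω₃=-0.017
apply F[14]=-15.000 → step 15: x=0.455, v=1.357, θ₁=-0.452, ω₁=-2.337, θ₂=-0.121, ω₂=0.075, θ₃=-0.065, ω₃=0.020
apply F[15]=-15.000 → step 16: x=0.480, v=1.144, θ₁=-0.498, ω₁=-2.283, θ₂=-0.117, ω₂=0.314, θ₃=-0.065, ω₃=0.056
apply F[16]=-15.000 → step 17: x=0.501, v=0.936, θ₁=-0.543, ω₁=-2.259, θ₂=-0.108, ω₂=0.585, θ₃=-0.063, ω₃=0.087
apply F[17]=-15.000 → step 18: x=0.517, v=0.730, θ₁=-0.588, ω₁=-2.260, θ₂=-0.093, ω₂=0.884, θ₃=-0.061, ω₃=0.110
apply F[18]=-15.000 → step 19: x=0.530, v=0.526, θ₁=-0.634, ω₁=-2.281, θ₂=-0.072, ω₂=1.206, θ₃=-0.059, ω₃=0.123
apply F[19]=-15.000 → step 20: x=0.539, v=0.322, θ₁=-0.680, ω₁=-2.316, θ₂=-0.045, ω₂=1.547, θ₃=-0.056, ω₃=0.124
apply F[20]=-15.000 → step 21: x=0.543, v=0.117, θ₁=-0.727, ω₁=-2.359, θ₂=-0.010, ω₂=1.899, θ₃=-0.054, ω₃=0.114
apply F[21]=-15.000 → step 22: x=0.543, v=-0.091, θ₁=-0.774, ω₁=-2.404, θ₂=0.031, ω₂=2.258, θ₃=-0.052, ω₃=0.096
apply F[22]=-15.000 → step 23: x=0.539, v=-0.302, θ₁=-0.823, ω₁=-2.447, θ₂=0.080, ω₂=2.618, θ₃=-0.050, ω₃=0.077
apply F[23]=-15.000 → step 24: x=0.531, v=-0.515, θ₁=-0.872, ω₁=-2.482, θ₂=0.136, ω₂=2.974, θ₃=-0.049, ω₃=0.062
max |θ₃| = 0.065 ≤ 0.116 over all 25 states.

Answer: never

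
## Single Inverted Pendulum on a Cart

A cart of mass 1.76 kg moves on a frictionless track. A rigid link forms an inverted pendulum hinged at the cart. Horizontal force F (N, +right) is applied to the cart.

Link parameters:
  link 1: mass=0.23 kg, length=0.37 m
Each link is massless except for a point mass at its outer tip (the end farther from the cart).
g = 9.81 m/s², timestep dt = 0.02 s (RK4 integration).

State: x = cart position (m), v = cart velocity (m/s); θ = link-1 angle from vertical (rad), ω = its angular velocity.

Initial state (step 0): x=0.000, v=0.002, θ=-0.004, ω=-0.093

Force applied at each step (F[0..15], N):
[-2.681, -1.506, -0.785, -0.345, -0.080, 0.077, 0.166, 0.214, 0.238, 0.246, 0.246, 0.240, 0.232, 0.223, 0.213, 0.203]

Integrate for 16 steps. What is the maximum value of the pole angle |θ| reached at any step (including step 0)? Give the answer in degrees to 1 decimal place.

apply F[0]=-2.681 → step 1: x=-0.000, v=-0.028, θ=-0.005, ω=-0.013
apply F[1]=-1.506 → step 2: x=-0.001, v=-0.045, θ=-0.005, ω=0.030
apply F[2]=-0.785 → step 3: x=-0.002, v=-0.054, θ=-0.004, ω=0.051
apply F[3]=-0.345 → step 4: x=-0.003, v=-0.058, θ=-0.003, ω=0.060
apply F[4]=-0.080 → step 5: x=-0.004, v=-0.059, θ=-0.002, ω=0.061
apply F[5]=+0.077 → step 6: x=-0.005, v=-0.058, θ=-0.001, ω=0.058
apply F[6]=+0.166 → step 7: x=-0.007, v=-0.056, θ=0.000, ω=0.052
apply F[7]=+0.214 → step 8: x=-0.008, v=-0.054, θ=0.001, ω=0.046
apply F[8]=+0.238 → step 9: x=-0.009, v=-0.051, θ=0.002, ω=0.040
apply F[9]=+0.246 → step 10: x=-0.010, v=-0.048, θ=0.003, ω=0.034
apply F[10]=+0.246 → step 11: x=-0.011, v=-0.046, θ=0.004, ω=0.029
apply F[11]=+0.240 → step 12: x=-0.012, v=-0.043, θ=0.004, ω=0.024
apply F[12]=+0.232 → step 13: x=-0.012, v=-0.040, θ=0.005, ω=0.019
apply F[13]=+0.223 → step 14: x=-0.013, v=-0.038, θ=0.005, ω=0.016
apply F[14]=+0.213 → step 15: x=-0.014, v=-0.036, θ=0.005, ω=0.012
apply F[15]=+0.203 → step 16: x=-0.015, v=-0.034, θ=0.006, ω=0.009
Max |angle| over trajectory = 0.006 rad = 0.3°.

Answer: 0.3°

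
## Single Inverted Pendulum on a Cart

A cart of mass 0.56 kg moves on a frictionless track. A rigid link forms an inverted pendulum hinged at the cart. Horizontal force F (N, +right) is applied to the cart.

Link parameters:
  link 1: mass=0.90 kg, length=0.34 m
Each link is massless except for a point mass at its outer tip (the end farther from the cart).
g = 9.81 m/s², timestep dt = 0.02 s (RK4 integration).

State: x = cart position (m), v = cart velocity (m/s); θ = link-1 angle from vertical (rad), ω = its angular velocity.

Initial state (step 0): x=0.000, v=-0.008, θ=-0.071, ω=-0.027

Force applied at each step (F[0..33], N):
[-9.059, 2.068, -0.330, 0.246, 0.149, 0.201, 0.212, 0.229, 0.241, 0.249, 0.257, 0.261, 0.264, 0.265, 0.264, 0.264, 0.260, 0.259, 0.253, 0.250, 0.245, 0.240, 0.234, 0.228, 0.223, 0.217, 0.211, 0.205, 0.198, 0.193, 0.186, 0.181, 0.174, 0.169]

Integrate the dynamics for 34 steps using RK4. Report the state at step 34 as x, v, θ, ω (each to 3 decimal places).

Answer: x=-0.063, v=-0.014, θ=0.011, ω=-0.016

Derivation:
apply F[0]=-9.059 → step 1: x=-0.003, v=-0.308, θ=-0.063, ω=0.814
apply F[1]=+2.068 → step 2: x=-0.008, v=-0.217, θ=-0.050, ω=0.515
apply F[2]=-0.330 → step 3: x=-0.013, v=-0.215, θ=-0.040, ω=0.482
apply F[3]=+0.246 → step 4: x=-0.017, v=-0.195, θ=-0.031, ω=0.404
apply F[4]=+0.149 → step 5: x=-0.021, v=-0.181, θ=-0.024, ω=0.347
apply F[5]=+0.201 → step 6: x=-0.024, v=-0.168, θ=-0.017, ω=0.295
apply F[6]=+0.212 → step 7: x=-0.027, v=-0.156, θ=-0.012, ω=0.252
apply F[7]=+0.229 → step 8: x=-0.030, v=-0.144, θ=-0.007, ω=0.213
apply F[8]=+0.241 → step 9: x=-0.033, v=-0.134, θ=-0.003, ω=0.180
apply F[9]=+0.249 → step 10: x=-0.036, v=-0.125, θ=0.000, ω=0.152
apply F[10]=+0.257 → step 11: x=-0.038, v=-0.116, θ=0.003, ω=0.127
apply F[11]=+0.261 → step 12: x=-0.040, v=-0.108, θ=0.005, ω=0.106
apply F[12]=+0.264 → step 13: x=-0.042, v=-0.101, θ=0.007, ω=0.088
apply F[13]=+0.265 → step 14: x=-0.044, v=-0.094, θ=0.009, ω=0.072
apply F[14]=+0.264 → step 15: x=-0.046, v=-0.087, θ=0.010, ω=0.058
apply F[15]=+0.264 → step 16: x=-0.048, v=-0.081, θ=0.011, ω=0.046
apply F[16]=+0.260 → step 17: x=-0.049, v=-0.076, θ=0.012, ω=0.037
apply F[17]=+0.259 → step 18: x=-0.051, v=-0.070, θ=0.013, ω=0.028
apply F[18]=+0.253 → step 19: x=-0.052, v=-0.065, θ=0.013, ω=0.020
apply F[19]=+0.250 → step 20: x=-0.053, v=-0.060, θ=0.013, ω=0.014
apply F[20]=+0.245 → step 21: x=-0.055, v=-0.056, θ=0.014, ω=0.009
apply F[21]=+0.240 → step 22: x=-0.056, v=-0.052, θ=0.014, ω=0.004
apply F[22]=+0.234 → step 23: x=-0.057, v=-0.048, θ=0.014, ω=0.000
apply F[23]=+0.228 → step 24: x=-0.058, v=-0.044, θ=0.014, ω=-0.003
apply F[24]=+0.223 → step 25: x=-0.058, v=-0.040, θ=0.014, ω=-0.006
apply F[25]=+0.217 → step 26: x=-0.059, v=-0.037, θ=0.014, ω=-0.008
apply F[26]=+0.211 → step 27: x=-0.060, v=-0.033, θ=0.013, ω=-0.010
apply F[27]=+0.205 → step 28: x=-0.061, v=-0.030, θ=0.013, ω=-0.012
apply F[28]=+0.198 → step 29: x=-0.061, v=-0.027, θ=0.013, ω=-0.013
apply F[29]=+0.193 → step 30: x=-0.062, v=-0.024, θ=0.013, ω=-0.014
apply F[30]=+0.186 → step 31: x=-0.062, v=-0.022, θ=0.012, ω=-0.015
apply F[31]=+0.181 → step 32: x=-0.063, v=-0.019, θ=0.012, ω=-0.016
apply F[32]=+0.174 → step 33: x=-0.063, v=-0.017, θ=0.012, ω=-0.016
apply F[33]=+0.169 → step 34: x=-0.063, v=-0.014, θ=0.011, ω=-0.016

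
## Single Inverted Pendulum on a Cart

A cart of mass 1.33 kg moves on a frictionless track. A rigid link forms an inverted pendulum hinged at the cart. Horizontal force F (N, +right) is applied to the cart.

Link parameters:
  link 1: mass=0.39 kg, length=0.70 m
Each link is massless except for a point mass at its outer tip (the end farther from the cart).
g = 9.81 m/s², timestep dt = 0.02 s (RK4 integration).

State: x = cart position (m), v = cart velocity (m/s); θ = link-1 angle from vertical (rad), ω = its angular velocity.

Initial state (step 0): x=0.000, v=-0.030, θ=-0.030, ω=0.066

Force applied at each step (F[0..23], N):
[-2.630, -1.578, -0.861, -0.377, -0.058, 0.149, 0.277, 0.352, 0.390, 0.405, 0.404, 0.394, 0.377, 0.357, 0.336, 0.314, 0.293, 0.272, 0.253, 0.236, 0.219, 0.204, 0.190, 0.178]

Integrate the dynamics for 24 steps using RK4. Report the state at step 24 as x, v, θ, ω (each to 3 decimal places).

Answer: x=-0.030, v=-0.019, θ=0.004, ω=0.006

Derivation:
apply F[0]=-2.630 → step 1: x=-0.001, v=-0.068, θ=-0.028, ω=0.112
apply F[1]=-1.578 → step 2: x=-0.003, v=-0.090, θ=-0.026, ω=0.136
apply F[2]=-0.861 → step 3: x=-0.004, v=-0.102, θ=-0.023, ω=0.146
apply F[3]=-0.377 → step 4: x=-0.007, v=-0.106, θ=-0.020, ω=0.146
apply F[4]=-0.058 → step 5: x=-0.009, v=-0.106, θ=-0.017, ω=0.140
apply F[5]=+0.149 → step 6: x=-0.011, v=-0.103, θ=-0.014, ω=0.132
apply F[6]=+0.277 → step 7: x=-0.013, v=-0.098, θ=-0.012, ω=0.121
apply F[7]=+0.352 → step 8: x=-0.015, v=-0.092, θ=-0.010, ω=0.109
apply F[8]=+0.390 → step 9: x=-0.016, v=-0.085, θ=-0.008, ω=0.098
apply F[9]=+0.405 → step 10: x=-0.018, v=-0.079, θ=-0.006, ω=0.087
apply F[10]=+0.404 → step 11: x=-0.020, v=-0.073, θ=-0.004, ω=0.076
apply F[11]=+0.394 → step 12: x=-0.021, v=-0.067, θ=-0.003, ω=0.067
apply F[12]=+0.377 → step 13: x=-0.022, v=-0.061, θ=-0.001, ω=0.058
apply F[13]=+0.357 → step 14: x=-0.023, v=-0.055, θ=-0.000, ω=0.050
apply F[14]=+0.336 → step 15: x=-0.024, v=-0.050, θ=0.001, ω=0.043
apply F[15]=+0.314 → step 16: x=-0.025, v=-0.046, θ=0.001, ω=0.036
apply F[16]=+0.293 → step 17: x=-0.026, v=-0.041, θ=0.002, ω=0.031
apply F[17]=+0.272 → step 18: x=-0.027, v=-0.037, θ=0.003, ω=0.026
apply F[18]=+0.253 → step 19: x=-0.028, v=-0.034, θ=0.003, ω=0.021
apply F[19]=+0.236 → step 20: x=-0.028, v=-0.030, θ=0.003, ω=0.017
apply F[20]=+0.219 → step 21: x=-0.029, v=-0.027, θ=0.004, ω=0.014
apply F[21]=+0.204 → step 22: x=-0.030, v=-0.024, θ=0.004, ω=0.011
apply F[22]=+0.190 → step 23: x=-0.030, v=-0.022, θ=0.004, ω=0.009
apply F[23]=+0.178 → step 24: x=-0.030, v=-0.019, θ=0.004, ω=0.006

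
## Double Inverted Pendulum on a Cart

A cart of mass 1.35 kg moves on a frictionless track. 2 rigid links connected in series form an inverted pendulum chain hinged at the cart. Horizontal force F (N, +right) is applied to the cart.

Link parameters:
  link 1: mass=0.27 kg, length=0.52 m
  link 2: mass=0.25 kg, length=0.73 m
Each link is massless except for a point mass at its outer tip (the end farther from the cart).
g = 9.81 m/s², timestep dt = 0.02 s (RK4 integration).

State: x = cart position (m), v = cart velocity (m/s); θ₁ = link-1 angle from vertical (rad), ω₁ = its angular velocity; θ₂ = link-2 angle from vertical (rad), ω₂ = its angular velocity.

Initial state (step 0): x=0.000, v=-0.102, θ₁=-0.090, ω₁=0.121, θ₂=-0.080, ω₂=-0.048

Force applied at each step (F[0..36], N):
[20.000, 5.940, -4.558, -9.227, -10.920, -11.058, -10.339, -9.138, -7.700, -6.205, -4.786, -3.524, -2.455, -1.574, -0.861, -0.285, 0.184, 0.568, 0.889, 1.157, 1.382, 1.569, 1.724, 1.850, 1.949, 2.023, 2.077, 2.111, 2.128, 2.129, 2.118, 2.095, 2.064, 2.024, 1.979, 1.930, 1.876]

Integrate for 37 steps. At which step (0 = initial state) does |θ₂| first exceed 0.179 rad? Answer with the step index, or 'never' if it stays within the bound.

apply F[0]=+20.000 → step 1: x=0.001, v=0.200, θ₁=-0.094, ω₁=-0.495, θ₂=-0.081, ω₂=-0.043
apply F[1]=+5.940 → step 2: x=0.006, v=0.295, θ₁=-0.106, ω₁=-0.720, θ₂=-0.082, ω₂=-0.035
apply F[2]=-4.558 → step 3: x=0.011, v=0.236, θ₁=-0.120, ω₁=-0.660, θ₂=-0.082, ω₂=-0.019
apply F[3]=-9.227 → step 4: x=0.015, v=0.109, θ₁=-0.131, ω₁=-0.482, θ₂=-0.082, ω₂=0.005
apply F[4]=-10.920 → step 5: x=0.015, v=-0.041, θ₁=-0.139, ω₁=-0.266, θ₂=-0.082, ω₂=0.035
apply F[5]=-11.058 → step 6: x=0.013, v=-0.194, θ₁=-0.142, ω₁=-0.051, θ₂=-0.081, ω₂=0.068
apply F[6]=-10.339 → step 7: x=0.008, v=-0.335, θ₁=-0.141, ω₁=0.142, θ₂=-0.079, ω₂=0.102
apply F[7]=-9.138 → step 8: x=-0.000, v=-0.459, θ₁=-0.136, ω₁=0.304, θ₂=-0.077, ω₂=0.136
apply F[8]=-7.700 → step 9: x=-0.010, v=-0.563, θ₁=-0.129, ω₁=0.430, θ₂=-0.074, ω₂=0.167
apply F[9]=-6.205 → step 10: x=-0.023, v=-0.645, θ₁=-0.119, ω₁=0.522, θ₂=-0.070, ω₂=0.195
apply F[10]=-4.786 → step 11: x=-0.036, v=-0.707, θ₁=-0.108, ω₁=0.582, θ₂=-0.066, ω₂=0.219
apply F[11]=-3.524 → step 12: x=-0.051, v=-0.752, θ₁=-0.097, ω₁=0.615, θ₂=-0.062, ω₂=0.239
apply F[12]=-2.455 → step 13: x=-0.066, v=-0.782, θ₁=-0.084, ω₁=0.627, θ₂=-0.057, ω₂=0.255
apply F[13]=-1.574 → step 14: x=-0.082, v=-0.799, θ₁=-0.072, ω₁=0.623, θ₂=-0.051, ω₂=0.267
apply F[14]=-0.861 → step 15: x=-0.098, v=-0.807, θ₁=-0.059, ω₁=0.608, θ₂=-0.046, ω₂=0.275
apply F[15]=-0.285 → step 16: x=-0.114, v=-0.807, θ₁=-0.047, ω₁=0.585, θ₂=-0.040, ω₂=0.281
apply F[16]=+0.184 → step 17: x=-0.130, v=-0.802, θ₁=-0.036, ω₁=0.556, θ₂=-0.035, ω₂=0.283
apply F[17]=+0.568 → step 18: x=-0.146, v=-0.791, θ₁=-0.025, ω₁=0.525, θ₂=-0.029, ω₂=0.282
apply F[18]=+0.889 → step 19: x=-0.162, v=-0.776, θ₁=-0.015, ω₁=0.491, θ₂=-0.023, ω₂=0.279
apply F[19]=+1.157 → step 20: x=-0.177, v=-0.758, θ₁=-0.006, ω₁=0.456, θ₂=-0.018, ω₂=0.274
apply F[20]=+1.382 → step 21: x=-0.192, v=-0.738, θ₁=0.003, ω₁=0.421, θ₂=-0.013, ω₂=0.266
apply F[21]=+1.569 → step 22: x=-0.206, v=-0.715, θ₁=0.011, ω₁=0.386, θ₂=-0.007, ω₂=0.258
apply F[22]=+1.724 → step 23: x=-0.221, v=-0.691, θ₁=0.019, ω₁=0.351, θ₂=-0.002, ω₂=0.248
apply F[23]=+1.850 → step 24: x=-0.234, v=-0.665, θ₁=0.025, ω₁=0.318, θ₂=0.003, ω₂=0.236
apply F[24]=+1.949 → step 25: x=-0.247, v=-0.638, θ₁=0.031, ω₁=0.285, θ₂=0.007, ω₂=0.224
apply F[25]=+2.023 → step 26: x=-0.260, v=-0.611, θ₁=0.037, ω₁=0.254, θ₂=0.012, ω₂=0.212
apply F[26]=+2.077 → step 27: x=-0.272, v=-0.583, θ₁=0.041, ω₁=0.224, θ₂=0.016, ω₂=0.199
apply F[27]=+2.111 → step 28: x=-0.283, v=-0.555, θ₁=0.046, ω₁=0.196, θ₂=0.020, ω₂=0.185
apply F[28]=+2.128 → step 29: x=-0.294, v=-0.527, θ₁=0.049, ω₁=0.169, θ₂=0.023, ω₂=0.172
apply F[29]=+2.129 → step 30: x=-0.304, v=-0.499, θ₁=0.052, ω₁=0.144, θ₂=0.026, ω₂=0.158
apply F[30]=+2.118 → step 31: x=-0.314, v=-0.472, θ₁=0.055, ω₁=0.121, θ₂=0.029, ω₂=0.145
apply F[31]=+2.095 → step 32: x=-0.323, v=-0.445, θ₁=0.057, ω₁=0.100, θ₂=0.032, ω₂=0.131
apply F[32]=+2.064 → step 33: x=-0.332, v=-0.419, θ₁=0.059, ω₁=0.080, θ₂=0.035, ω₂=0.119
apply F[33]=+2.024 → step 34: x=-0.340, v=-0.394, θ₁=0.060, ω₁=0.062, θ₂=0.037, ω₂=0.106
apply F[34]=+1.979 → step 35: x=-0.347, v=-0.369, θ₁=0.062, ω₁=0.046, θ₂=0.039, ω₂=0.094
apply F[35]=+1.930 → step 36: x=-0.354, v=-0.345, θ₁=0.062, ω₁=0.031, θ₂=0.041, ω₂=0.083
apply F[36]=+1.876 → step 37: x=-0.361, v=-0.322, θ₁=0.063, ω₁=0.018, θ₂=0.042, ω₂=0.072
max |θ₂| = 0.082 ≤ 0.179 over all 38 states.

Answer: never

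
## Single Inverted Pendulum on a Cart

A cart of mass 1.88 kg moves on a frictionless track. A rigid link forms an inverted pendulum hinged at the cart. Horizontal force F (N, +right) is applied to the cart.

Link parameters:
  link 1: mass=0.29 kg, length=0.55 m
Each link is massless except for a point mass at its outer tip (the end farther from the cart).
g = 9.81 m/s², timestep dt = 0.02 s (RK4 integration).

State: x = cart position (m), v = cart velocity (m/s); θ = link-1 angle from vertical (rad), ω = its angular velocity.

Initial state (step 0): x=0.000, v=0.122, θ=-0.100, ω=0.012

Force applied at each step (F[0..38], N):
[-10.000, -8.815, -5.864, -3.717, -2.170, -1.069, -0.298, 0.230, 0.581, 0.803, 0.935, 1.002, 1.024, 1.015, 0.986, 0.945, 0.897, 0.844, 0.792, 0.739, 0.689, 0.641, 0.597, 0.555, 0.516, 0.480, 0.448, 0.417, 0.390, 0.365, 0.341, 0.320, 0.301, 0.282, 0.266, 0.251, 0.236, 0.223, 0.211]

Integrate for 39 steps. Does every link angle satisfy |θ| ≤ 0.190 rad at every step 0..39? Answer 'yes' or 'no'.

Answer: yes

Derivation:
apply F[0]=-10.000 → step 1: x=0.001, v=0.019, θ=-0.098, ω=0.163
apply F[1]=-8.815 → step 2: x=0.001, v=-0.072, θ=-0.094, ω=0.293
apply F[2]=-5.864 → step 3: x=-0.001, v=-0.132, θ=-0.087, ω=0.369
apply F[3]=-3.717 → step 4: x=-0.004, v=-0.169, θ=-0.079, ω=0.406
apply F[4]=-2.170 → step 5: x=-0.008, v=-0.189, θ=-0.071, ω=0.417
apply F[5]=-1.069 → step 6: x=-0.012, v=-0.199, θ=-0.063, ω=0.411
apply F[6]=-0.298 → step 7: x=-0.016, v=-0.200, θ=-0.055, ω=0.392
apply F[7]=+0.230 → step 8: x=-0.020, v=-0.196, θ=-0.047, ω=0.367
apply F[8]=+0.581 → step 9: x=-0.023, v=-0.189, θ=-0.040, ω=0.338
apply F[9]=+0.803 → step 10: x=-0.027, v=-0.179, θ=-0.034, ω=0.307
apply F[10]=+0.935 → step 11: x=-0.031, v=-0.168, θ=-0.028, ω=0.276
apply F[11]=+1.002 → step 12: x=-0.034, v=-0.157, θ=-0.023, ω=0.246
apply F[12]=+1.024 → step 13: x=-0.037, v=-0.145, θ=-0.018, ω=0.218
apply F[13]=+1.015 → step 14: x=-0.040, v=-0.134, θ=-0.014, ω=0.192
apply F[14]=+0.986 → step 15: x=-0.042, v=-0.123, θ=-0.010, ω=0.168
apply F[15]=+0.945 → step 16: x=-0.045, v=-0.113, θ=-0.007, ω=0.146
apply F[16]=+0.897 → step 17: x=-0.047, v=-0.103, θ=-0.004, ω=0.126
apply F[17]=+0.844 → step 18: x=-0.049, v=-0.094, θ=-0.002, ω=0.109
apply F[18]=+0.792 → step 19: x=-0.051, v=-0.086, θ=-0.000, ω=0.093
apply F[19]=+0.739 → step 20: x=-0.052, v=-0.078, θ=0.002, ω=0.079
apply F[20]=+0.689 → step 21: x=-0.054, v=-0.071, θ=0.003, ω=0.067
apply F[21]=+0.641 → step 22: x=-0.055, v=-0.064, θ=0.004, ω=0.056
apply F[22]=+0.597 → step 23: x=-0.056, v=-0.058, θ=0.005, ω=0.046
apply F[23]=+0.555 → step 24: x=-0.057, v=-0.052, θ=0.006, ω=0.038
apply F[24]=+0.516 → step 25: x=-0.058, v=-0.047, θ=0.007, ω=0.031
apply F[25]=+0.480 → step 26: x=-0.059, v=-0.042, θ=0.007, ω=0.024
apply F[26]=+0.448 → step 27: x=-0.060, v=-0.037, θ=0.008, ω=0.019
apply F[27]=+0.417 → step 28: x=-0.061, v=-0.033, θ=0.008, ω=0.014
apply F[28]=+0.390 → step 29: x=-0.061, v=-0.029, θ=0.008, ω=0.010
apply F[29]=+0.365 → step 30: x=-0.062, v=-0.025, θ=0.009, ω=0.006
apply F[30]=+0.341 → step 31: x=-0.062, v=-0.022, θ=0.009, ω=0.003
apply F[31]=+0.320 → step 32: x=-0.063, v=-0.019, θ=0.009, ω=0.001
apply F[32]=+0.301 → step 33: x=-0.063, v=-0.016, θ=0.009, ω=-0.002
apply F[33]=+0.282 → step 34: x=-0.063, v=-0.013, θ=0.009, ω=-0.003
apply F[34]=+0.266 → step 35: x=-0.064, v=-0.011, θ=0.009, ω=-0.005
apply F[35]=+0.251 → step 36: x=-0.064, v=-0.008, θ=0.008, ω=-0.006
apply F[36]=+0.236 → step 37: x=-0.064, v=-0.006, θ=0.008, ω=-0.007
apply F[37]=+0.223 → step 38: x=-0.064, v=-0.004, θ=0.008, ω=-0.008
apply F[38]=+0.211 → step 39: x=-0.064, v=-0.002, θ=0.008, ω=-0.009
Max |angle| over trajectory = 0.100 rad; bound = 0.190 → within bound.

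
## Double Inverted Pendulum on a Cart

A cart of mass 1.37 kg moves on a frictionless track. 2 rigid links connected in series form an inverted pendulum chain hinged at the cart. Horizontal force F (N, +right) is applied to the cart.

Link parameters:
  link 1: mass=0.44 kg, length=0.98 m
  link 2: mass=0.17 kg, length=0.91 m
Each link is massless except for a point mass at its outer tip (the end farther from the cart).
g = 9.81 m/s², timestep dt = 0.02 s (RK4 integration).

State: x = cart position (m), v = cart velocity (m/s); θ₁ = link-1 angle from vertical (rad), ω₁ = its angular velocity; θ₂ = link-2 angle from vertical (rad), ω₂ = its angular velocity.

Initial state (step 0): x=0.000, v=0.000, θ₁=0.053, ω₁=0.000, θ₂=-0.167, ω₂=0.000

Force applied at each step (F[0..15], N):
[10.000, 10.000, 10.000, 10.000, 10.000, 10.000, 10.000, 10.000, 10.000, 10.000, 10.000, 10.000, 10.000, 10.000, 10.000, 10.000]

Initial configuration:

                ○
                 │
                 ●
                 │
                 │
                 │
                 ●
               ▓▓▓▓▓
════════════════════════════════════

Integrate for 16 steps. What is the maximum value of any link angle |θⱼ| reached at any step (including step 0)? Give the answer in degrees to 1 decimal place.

apply F[0]=+10.000 → step 1: x=0.001, v=0.141, θ₁=0.052, ω₁=-0.117, θ₂=-0.168, ω₂=-0.066
apply F[1]=+10.000 → step 2: x=0.006, v=0.283, θ₁=0.048, ω₁=-0.234, θ₂=-0.170, ω₂=-0.132
apply F[2]=+10.000 → step 3: x=0.013, v=0.425, θ₁=0.042, ω₁=-0.354, θ₂=-0.173, ω₂=-0.197
apply F[3]=+10.000 → step 4: x=0.023, v=0.567, θ₁=0.034, ω₁=-0.476, θ₂=-0.178, ω₂=-0.259
apply F[4]=+10.000 → step 5: x=0.035, v=0.711, θ₁=0.023, ω₁=-0.601, θ₂=-0.183, ω₂=-0.320
apply F[5]=+10.000 → step 6: x=0.051, v=0.856, θ₁=0.010, ω₁=-0.731, θ₂=-0.190, ω₂=-0.377
apply F[6]=+10.000 → step 7: x=0.070, v=1.001, θ₁=-0.006, ω₁=-0.865, θ₂=-0.198, ω₂=-0.431
apply F[7]=+10.000 → step 8: x=0.091, v=1.149, θ₁=-0.025, ω₁=-1.006, θ₂=-0.207, ω₂=-0.480
apply F[8]=+10.000 → step 9: x=0.116, v=1.297, θ₁=-0.046, ω₁=-1.154, θ₂=-0.218, ω₂=-0.525
apply F[9]=+10.000 → step 10: x=0.143, v=1.447, θ₁=-0.071, ω₁=-1.308, θ₂=-0.228, ω₂=-0.563
apply F[10]=+10.000 → step 11: x=0.174, v=1.598, θ₁=-0.099, ω₁=-1.471, θ₂=-0.240, ω₂=-0.596
apply F[11]=+10.000 → step 12: x=0.207, v=1.751, θ₁=-0.130, ω₁=-1.642, θ₂=-0.252, ω₂=-0.621
apply F[12]=+10.000 → step 13: x=0.244, v=1.904, θ₁=-0.164, ω₁=-1.821, θ₂=-0.265, ω₂=-0.640
apply F[13]=+10.000 → step 14: x=0.283, v=2.057, θ₁=-0.203, ω₁=-2.009, θ₂=-0.278, ω₂=-0.652
apply F[14]=+10.000 → step 15: x=0.326, v=2.210, θ₁=-0.245, ω₁=-2.203, θ₂=-0.291, ω₂=-0.659
apply F[15]=+10.000 → step 16: x=0.372, v=2.361, θ₁=-0.291, ω₁=-2.404, θ₂=-0.304, ω₂=-0.661
Max |angle| over trajectory = 0.304 rad = 17.4°.

Answer: 17.4°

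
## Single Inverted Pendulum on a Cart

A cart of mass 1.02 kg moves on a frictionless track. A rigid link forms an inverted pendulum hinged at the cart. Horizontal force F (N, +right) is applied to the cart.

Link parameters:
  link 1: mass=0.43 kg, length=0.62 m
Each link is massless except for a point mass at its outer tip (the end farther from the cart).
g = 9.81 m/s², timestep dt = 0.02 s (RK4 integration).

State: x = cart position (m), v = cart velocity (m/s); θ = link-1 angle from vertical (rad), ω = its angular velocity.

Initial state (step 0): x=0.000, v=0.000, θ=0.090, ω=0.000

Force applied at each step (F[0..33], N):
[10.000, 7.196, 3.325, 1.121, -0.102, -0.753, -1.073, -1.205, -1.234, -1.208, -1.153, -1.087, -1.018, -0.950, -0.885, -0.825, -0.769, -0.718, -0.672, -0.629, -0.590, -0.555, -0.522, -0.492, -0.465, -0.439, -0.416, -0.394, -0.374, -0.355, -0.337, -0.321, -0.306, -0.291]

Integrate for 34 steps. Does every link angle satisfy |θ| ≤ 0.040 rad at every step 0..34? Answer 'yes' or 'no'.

Answer: no

Derivation:
apply F[0]=+10.000 → step 1: x=0.002, v=0.188, θ=0.087, ω=-0.274
apply F[1]=+7.196 → step 2: x=0.007, v=0.322, θ=0.080, ω=-0.463
apply F[2]=+3.325 → step 3: x=0.014, v=0.381, θ=0.070, ω=-0.534
apply F[3]=+1.121 → step 4: x=0.022, v=0.398, θ=0.059, ω=-0.540
apply F[4]=-0.102 → step 5: x=0.030, v=0.391, θ=0.049, ω=-0.513
apply F[5]=-0.753 → step 6: x=0.037, v=0.373, θ=0.039, ω=-0.470
apply F[6]=-1.073 → step 7: x=0.045, v=0.349, θ=0.030, ω=-0.420
apply F[7]=-1.205 → step 8: x=0.051, v=0.323, θ=0.022, ω=-0.371
apply F[8]=-1.234 → step 9: x=0.057, v=0.298, θ=0.015, ω=-0.323
apply F[9]=-1.208 → step 10: x=0.063, v=0.273, θ=0.009, ω=-0.280
apply F[10]=-1.153 → step 11: x=0.068, v=0.250, θ=0.004, ω=-0.240
apply F[11]=-1.087 → step 12: x=0.073, v=0.228, θ=-0.001, ω=-0.205
apply F[12]=-1.018 → step 13: x=0.078, v=0.209, θ=-0.004, ω=-0.174
apply F[13]=-0.950 → step 14: x=0.082, v=0.191, θ=-0.008, ω=-0.147
apply F[14]=-0.885 → step 15: x=0.085, v=0.174, θ=-0.010, ω=-0.123
apply F[15]=-0.825 → step 16: x=0.089, v=0.159, θ=-0.012, ω=-0.102
apply F[16]=-0.769 → step 17: x=0.092, v=0.145, θ=-0.014, ω=-0.084
apply F[17]=-0.718 → step 18: x=0.094, v=0.132, θ=-0.016, ω=-0.068
apply F[18]=-0.672 → step 19: x=0.097, v=0.120, θ=-0.017, ω=-0.054
apply F[19]=-0.629 → step 20: x=0.099, v=0.109, θ=-0.018, ω=-0.042
apply F[20]=-0.590 → step 21: x=0.101, v=0.099, θ=-0.019, ω=-0.032
apply F[21]=-0.555 → step 22: x=0.103, v=0.090, θ=-0.019, ω=-0.023
apply F[22]=-0.522 → step 23: x=0.105, v=0.081, θ=-0.020, ω=-0.015
apply F[23]=-0.492 → step 24: x=0.106, v=0.073, θ=-0.020, ω=-0.008
apply F[24]=-0.465 → step 25: x=0.108, v=0.066, θ=-0.020, ω=-0.003
apply F[25]=-0.439 → step 26: x=0.109, v=0.059, θ=-0.020, ω=0.002
apply F[26]=-0.416 → step 27: x=0.110, v=0.052, θ=-0.020, ω=0.006
apply F[27]=-0.394 → step 28: x=0.111, v=0.046, θ=-0.020, ω=0.010
apply F[28]=-0.374 → step 29: x=0.112, v=0.041, θ=-0.020, ω=0.013
apply F[29]=-0.355 → step 30: x=0.113, v=0.035, θ=-0.019, ω=0.015
apply F[30]=-0.337 → step 31: x=0.113, v=0.030, θ=-0.019, ω=0.017
apply F[31]=-0.321 → step 32: x=0.114, v=0.025, θ=-0.019, ω=0.019
apply F[32]=-0.306 → step 33: x=0.114, v=0.021, θ=-0.018, ω=0.021
apply F[33]=-0.291 → step 34: x=0.115, v=0.017, θ=-0.018, ω=0.022
Max |angle| over trajectory = 0.090 rad; bound = 0.040 → exceeded.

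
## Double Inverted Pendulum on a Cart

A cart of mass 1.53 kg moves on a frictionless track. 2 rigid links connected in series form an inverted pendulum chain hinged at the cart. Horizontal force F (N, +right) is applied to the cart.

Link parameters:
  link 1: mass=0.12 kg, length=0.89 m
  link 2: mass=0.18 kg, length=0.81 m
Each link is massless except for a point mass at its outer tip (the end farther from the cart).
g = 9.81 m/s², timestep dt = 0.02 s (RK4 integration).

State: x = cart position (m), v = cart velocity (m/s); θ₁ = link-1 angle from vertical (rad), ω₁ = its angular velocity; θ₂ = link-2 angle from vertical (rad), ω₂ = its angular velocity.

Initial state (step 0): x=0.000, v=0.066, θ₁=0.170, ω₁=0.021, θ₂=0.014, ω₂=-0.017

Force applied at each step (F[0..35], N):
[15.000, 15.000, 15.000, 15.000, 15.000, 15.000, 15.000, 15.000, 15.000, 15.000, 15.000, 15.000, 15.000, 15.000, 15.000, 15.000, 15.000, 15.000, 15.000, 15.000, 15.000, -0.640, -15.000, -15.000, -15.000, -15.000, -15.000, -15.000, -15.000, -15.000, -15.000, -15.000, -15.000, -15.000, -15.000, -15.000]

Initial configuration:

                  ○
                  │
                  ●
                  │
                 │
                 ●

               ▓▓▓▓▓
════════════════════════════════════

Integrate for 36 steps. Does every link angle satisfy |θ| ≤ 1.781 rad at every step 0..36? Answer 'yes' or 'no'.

Answer: yes

Derivation:
apply F[0]=+15.000 → step 1: x=0.003, v=0.255, θ₁=0.169, ω₁=-0.095, θ₂=0.013, ω₂=-0.121
apply F[1]=+15.000 → step 2: x=0.010, v=0.444, θ₁=0.166, ω₁=-0.211, θ₂=0.009, ω₂=-0.226
apply F[2]=+15.000 → step 3: x=0.021, v=0.633, θ₁=0.161, ω₁=-0.329, θ₂=0.004, ω₂=-0.329
apply F[3]=+15.000 → step 4: x=0.036, v=0.823, θ₁=0.153, ω₁=-0.450, θ₂=-0.004, ω₂=-0.432
apply F[4]=+15.000 → step 5: x=0.054, v=1.013, θ₁=0.143, ω₁=-0.575, θ₂=-0.014, ω₂=-0.532
apply F[5]=+15.000 → step 6: x=0.076, v=1.203, θ₁=0.130, ω₁=-0.706, θ₂=-0.025, ω₂=-0.629
apply F[6]=+15.000 → step 7: x=0.102, v=1.395, θ₁=0.115, ω₁=-0.843, θ₂=-0.039, ω₂=-0.722
apply F[7]=+15.000 → step 8: x=0.132, v=1.587, θ₁=0.096, ω₁=-0.988, θ₂=-0.054, ω₂=-0.810
apply F[8]=+15.000 → step 9: x=0.166, v=1.780, θ₁=0.075, ω₁=-1.142, θ₂=-0.071, ω₂=-0.891
apply F[9]=+15.000 → step 10: x=0.203, v=1.974, θ₁=0.050, ω₁=-1.307, θ₂=-0.090, ω₂=-0.965
apply F[10]=+15.000 → step 11: x=0.244, v=2.169, θ₁=0.023, ω₁=-1.484, θ₂=-0.110, ω₂=-1.030
apply F[11]=+15.000 → step 12: x=0.290, v=2.365, θ₁=-0.009, ω₁=-1.675, θ₂=-0.131, ω₂=-1.085
apply F[12]=+15.000 → step 13: x=0.339, v=2.562, θ₁=-0.044, ω₁=-1.880, θ₂=-0.153, ω₂=-1.128
apply F[13]=+15.000 → step 14: x=0.392, v=2.759, θ₁=-0.084, ω₁=-2.100, θ₂=-0.176, ω₂=-1.158
apply F[14]=+15.000 → step 15: x=0.449, v=2.956, θ₁=-0.129, ω₁=-2.335, θ₂=-0.199, ω₂=-1.177
apply F[15]=+15.000 → step 16: x=0.511, v=3.154, θ₁=-0.178, ω₁=-2.584, θ₂=-0.223, ω₂=-1.185
apply F[16]=+15.000 → step 17: x=0.576, v=3.350, θ₁=-0.232, ω₁=-2.845, θ₂=-0.247, ω₂=-1.186
apply F[17]=+15.000 → step 18: x=0.645, v=3.544, θ₁=-0.292, ω₁=-3.112, θ₂=-0.270, ω₂=-1.186
apply F[18]=+15.000 → step 19: x=0.717, v=3.736, θ₁=-0.356, ω₁=-3.380, θ₂=-0.294, ω₂=-1.196
apply F[19]=+15.000 → step 20: x=0.794, v=3.923, θ₁=-0.427, ω₁=-3.639, θ₂=-0.318, ω₂=-1.229
apply F[20]=+15.000 → step 21: x=0.874, v=4.104, θ₁=-0.502, ω₁=-3.880, θ₂=-0.344, ω₂=-1.299
apply F[21]=-0.640 → step 22: x=0.956, v=4.085, θ₁=-0.580, ω₁=-3.939, θ₂=-0.370, ω₂=-1.358
apply F[22]=-15.000 → step 23: x=1.036, v=3.887, θ₁=-0.658, ω₁=-3.877, θ₂=-0.397, ω₂=-1.368
apply F[23]=-15.000 → step 24: x=1.112, v=3.691, θ₁=-0.735, ω₁=-3.841, θ₂=-0.425, ω₂=-1.372
apply F[24]=-15.000 → step 25: x=1.183, v=3.494, θ₁=-0.812, ω₁=-3.830, θ₂=-0.452, ω₂=-1.374
apply F[25]=-15.000 → step 26: x=1.251, v=3.298, θ₁=-0.889, ω₁=-3.841, θ₂=-0.480, ω₂=-1.375
apply F[26]=-15.000 → step 27: x=1.315, v=3.101, θ₁=-0.966, ω₁=-3.873, θ₂=-0.507, ω₂=-1.382
apply F[27]=-15.000 → step 28: x=1.375, v=2.903, θ₁=-1.044, ω₁=-3.922, θ₂=-0.535, ω₂=-1.397
apply F[28]=-15.000 → step 29: x=1.431, v=2.704, θ₁=-1.123, ω₁=-3.987, θ₂=-0.563, ω₂=-1.428
apply F[29]=-15.000 → step 30: x=1.484, v=2.503, θ₁=-1.203, ω₁=-4.064, θ₂=-0.592, ω₂=-1.478
apply F[30]=-15.000 → step 31: x=1.532, v=2.299, θ₁=-1.285, ω₁=-4.151, θ₂=-0.623, ω₂=-1.553
apply F[31]=-15.000 → step 32: x=1.575, v=2.093, θ₁=-1.369, ω₁=-4.248, θ₂=-0.655, ω₂=-1.657
apply F[32]=-15.000 → step 33: x=1.615, v=1.884, θ₁=-1.455, ω₁=-4.350, θ₂=-0.689, ω₂=-1.797
apply F[33]=-15.000 → step 34: x=1.651, v=1.672, θ₁=-1.543, ω₁=-4.456, θ₂=-0.727, ω₂=-1.977
apply F[34]=-15.000 → step 35: x=1.682, v=1.456, θ₁=-1.634, ω₁=-4.564, θ₂=-0.768, ω₂=-2.201
apply F[35]=-15.000 → step 36: x=1.709, v=1.238, θ₁=-1.726, ω₁=-4.669, θ₂=-0.815, ω₂=-2.474
Max |angle| over trajectory = 1.726 rad; bound = 1.781 → within bound.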